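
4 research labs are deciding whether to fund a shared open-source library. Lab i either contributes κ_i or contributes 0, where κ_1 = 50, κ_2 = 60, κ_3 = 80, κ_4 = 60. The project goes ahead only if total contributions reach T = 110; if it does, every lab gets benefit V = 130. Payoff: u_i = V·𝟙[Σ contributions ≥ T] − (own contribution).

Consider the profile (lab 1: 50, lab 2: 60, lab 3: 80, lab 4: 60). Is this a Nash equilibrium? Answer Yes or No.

Total = 250 ≥ 110: provided.
Lab 1 (pledges 50, payoff 80): dropping to 0 → total 200, payoff 130. Profitable deviation.

No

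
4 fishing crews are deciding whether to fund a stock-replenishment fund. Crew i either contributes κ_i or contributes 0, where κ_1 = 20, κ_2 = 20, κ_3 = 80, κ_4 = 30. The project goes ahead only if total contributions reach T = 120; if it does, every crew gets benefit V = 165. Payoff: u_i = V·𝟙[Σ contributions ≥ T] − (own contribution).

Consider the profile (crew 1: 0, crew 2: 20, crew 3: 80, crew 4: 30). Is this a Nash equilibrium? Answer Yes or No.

Total = 130 ≥ 120: provided.
Crew 1 (pledges 0, payoff 165): pledging 20 → total 150, payoff 145. No gain.
Crew 2 (pledges 20, payoff 145): dropping to 0 → total 110, payoff 0. No gain.
Crew 3 (pledges 80, payoff 85): dropping to 0 → total 50, payoff 0. No gain.
Crew 4 (pledges 30, payoff 135): dropping to 0 → total 100, payoff 0. No gain.

Yes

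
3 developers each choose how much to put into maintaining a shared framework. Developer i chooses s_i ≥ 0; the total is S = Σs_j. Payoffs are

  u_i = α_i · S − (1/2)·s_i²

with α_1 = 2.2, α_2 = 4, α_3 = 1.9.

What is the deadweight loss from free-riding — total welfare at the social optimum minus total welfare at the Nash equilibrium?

Developer i's FOC: ∂u_i/∂s_i = α_i − s_i = 0, so s_i* = α_i.
NE contributions = (2.2, 4, 1.9); S = 8.1.
W^NE = (Σα)·S − ½Σα_i² = 8.1² − ½·24.45 = 53.385.
Planner sets s_i = Σα_j = 8.1 for every i, so S^SO = 3·8.1 = 24.3.
W^SO = (Σα)·S^SO − ½·3·(Σα)² = (3/2)·8.1² = 98.415.
Deadweight loss = W^SO − W^NE = 45.03.

45.03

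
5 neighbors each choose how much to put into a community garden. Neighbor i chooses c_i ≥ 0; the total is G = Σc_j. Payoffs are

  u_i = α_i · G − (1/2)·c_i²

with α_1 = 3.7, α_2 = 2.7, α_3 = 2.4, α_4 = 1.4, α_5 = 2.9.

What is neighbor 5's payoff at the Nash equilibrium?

33.785

Neighbor i's FOC: ∂u_i/∂c_i = α_i − c_i = 0, so c_i* = α_i.
NE contributions = (3.7, 2.7, 2.4, 1.4, 2.9); G = 13.1.
u_5 = α_5·G − ½·(c_5)² = 2.9·13.1 − ½·2.9² = 33.785.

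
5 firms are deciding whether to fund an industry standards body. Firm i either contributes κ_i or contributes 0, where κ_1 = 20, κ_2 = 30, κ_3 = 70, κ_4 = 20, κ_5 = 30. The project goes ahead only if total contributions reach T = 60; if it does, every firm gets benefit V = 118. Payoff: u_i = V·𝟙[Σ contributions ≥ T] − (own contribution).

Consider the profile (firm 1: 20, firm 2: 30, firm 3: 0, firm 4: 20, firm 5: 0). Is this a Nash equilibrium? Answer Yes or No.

Total = 70 ≥ 60: provided.
Firm 1 (pledges 20, payoff 98): dropping to 0 → total 50, payoff 0. No gain.
Firm 2 (pledges 30, payoff 88): dropping to 0 → total 40, payoff 0. No gain.
Firm 3 (pledges 0, payoff 118): pledging 70 → total 140, payoff 48. No gain.
Firm 4 (pledges 20, payoff 98): dropping to 0 → total 50, payoff 0. No gain.
Firm 5 (pledges 0, payoff 118): pledging 30 → total 100, payoff 88. No gain.

Yes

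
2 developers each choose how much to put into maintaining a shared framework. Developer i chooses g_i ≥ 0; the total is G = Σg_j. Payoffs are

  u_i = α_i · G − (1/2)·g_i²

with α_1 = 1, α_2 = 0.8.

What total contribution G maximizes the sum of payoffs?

3.6

Planner FOC: ∂(Σu_j)/∂g_i = (Σα_j) − g_i = 0, so g_i^SO = Σα_j = 1.8 for every i; G^SO = 3.6.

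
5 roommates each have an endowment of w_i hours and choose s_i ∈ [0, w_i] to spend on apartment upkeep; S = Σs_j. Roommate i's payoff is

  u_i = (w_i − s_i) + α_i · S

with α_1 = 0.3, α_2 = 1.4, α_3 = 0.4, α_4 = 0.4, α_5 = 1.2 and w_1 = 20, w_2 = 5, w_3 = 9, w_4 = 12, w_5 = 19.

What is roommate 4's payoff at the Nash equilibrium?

∂u_i/∂s_i = α_i − 1, so roommate i contributes w_i if α_i > 1, else 0.
α_i > 1 for i ∈ {2, 5}; NE contributions (0, 5, 0, 0, 19), S = 24.
u_4 = (12 − 0) + 0.4·24 = 21.6.

21.6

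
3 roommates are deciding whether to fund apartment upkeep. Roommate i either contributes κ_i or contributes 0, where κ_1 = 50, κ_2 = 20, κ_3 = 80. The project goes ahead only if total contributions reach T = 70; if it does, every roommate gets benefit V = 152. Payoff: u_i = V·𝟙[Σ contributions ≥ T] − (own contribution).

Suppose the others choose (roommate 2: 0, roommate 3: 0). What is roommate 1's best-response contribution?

0

Others' total = 0. Even contributing 50 gives 50 < 70: no benefit either way.
Best response: 0.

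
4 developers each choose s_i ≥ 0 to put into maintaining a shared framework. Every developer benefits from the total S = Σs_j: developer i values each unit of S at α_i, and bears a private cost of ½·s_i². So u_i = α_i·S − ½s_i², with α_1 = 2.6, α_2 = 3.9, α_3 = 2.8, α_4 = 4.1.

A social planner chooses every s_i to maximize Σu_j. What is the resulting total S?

53.6

Planner FOC: ∂(Σu_j)/∂s_i = (Σα_j) − s_i = 0, so s_i^SO = Σα_j = 13.4 for every i; S^SO = 53.6.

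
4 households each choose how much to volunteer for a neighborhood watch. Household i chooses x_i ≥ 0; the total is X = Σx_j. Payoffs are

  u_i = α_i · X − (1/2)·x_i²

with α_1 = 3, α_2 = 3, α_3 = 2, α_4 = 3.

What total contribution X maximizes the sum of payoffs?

Planner FOC: ∂(Σu_j)/∂x_i = (Σα_j) − x_i = 0, so x_i^SO = Σα_j = 11 for every i; X^SO = 44.

44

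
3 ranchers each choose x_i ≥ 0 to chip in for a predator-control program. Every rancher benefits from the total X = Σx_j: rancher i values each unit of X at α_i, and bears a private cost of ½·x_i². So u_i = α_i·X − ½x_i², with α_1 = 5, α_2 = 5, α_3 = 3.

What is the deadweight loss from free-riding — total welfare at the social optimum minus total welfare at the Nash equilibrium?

114

Rancher i's FOC: ∂u_i/∂x_i = α_i − x_i = 0, so x_i* = α_i.
NE contributions = (5, 5, 3); X = 13.
W^NE = (Σα)·X − ½Σα_i² = 13² − ½·59 = 139.5.
Planner sets x_i = Σα_j = 13 for every i, so X^SO = 3·13 = 39.
W^SO = (Σα)·X^SO − ½·3·(Σα)² = (3/2)·13² = 253.5.
Deadweight loss = W^SO − W^NE = 114.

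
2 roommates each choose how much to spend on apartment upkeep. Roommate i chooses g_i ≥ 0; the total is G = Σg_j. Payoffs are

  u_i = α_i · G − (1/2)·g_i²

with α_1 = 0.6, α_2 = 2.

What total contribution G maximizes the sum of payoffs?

Planner FOC: ∂(Σu_j)/∂g_i = (Σα_j) − g_i = 0, so g_i^SO = Σα_j = 2.6 for every i; G^SO = 5.2.

5.2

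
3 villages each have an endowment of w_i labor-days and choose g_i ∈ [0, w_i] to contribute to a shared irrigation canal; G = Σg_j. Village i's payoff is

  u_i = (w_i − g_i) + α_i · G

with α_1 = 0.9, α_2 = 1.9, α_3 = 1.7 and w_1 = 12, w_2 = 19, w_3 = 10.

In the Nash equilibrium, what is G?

∂u_i/∂g_i = α_i − 1, so village i contributes w_i if α_i > 1, else 0.
α_i > 1 for i ∈ {2, 3}; NE contributions (0, 19, 10), G = 29.

29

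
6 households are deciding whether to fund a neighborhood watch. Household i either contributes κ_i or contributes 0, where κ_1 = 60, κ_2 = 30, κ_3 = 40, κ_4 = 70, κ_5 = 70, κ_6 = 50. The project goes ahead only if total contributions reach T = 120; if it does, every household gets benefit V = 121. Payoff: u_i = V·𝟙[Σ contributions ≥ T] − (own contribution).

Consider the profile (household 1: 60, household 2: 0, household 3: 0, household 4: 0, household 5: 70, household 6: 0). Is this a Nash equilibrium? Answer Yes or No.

Yes

Total = 130 ≥ 120: provided.
Household 1 (pledges 60, payoff 61): dropping to 0 → total 70, payoff 0. No gain.
Household 2 (pledges 0, payoff 121): pledging 30 → total 160, payoff 91. No gain.
Household 3 (pledges 0, payoff 121): pledging 40 → total 170, payoff 81. No gain.
Household 4 (pledges 0, payoff 121): pledging 70 → total 200, payoff 51. No gain.
Household 5 (pledges 70, payoff 51): dropping to 0 → total 60, payoff 0. No gain.
Household 6 (pledges 0, payoff 121): pledging 50 → total 180, payoff 71. No gain.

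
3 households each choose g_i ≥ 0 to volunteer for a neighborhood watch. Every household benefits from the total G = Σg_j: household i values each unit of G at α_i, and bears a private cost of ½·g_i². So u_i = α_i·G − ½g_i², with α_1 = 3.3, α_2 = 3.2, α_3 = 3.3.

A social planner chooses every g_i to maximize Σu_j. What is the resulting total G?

Planner FOC: ∂(Σu_j)/∂g_i = (Σα_j) − g_i = 0, so g_i^SO = Σα_j = 9.8 for every i; G^SO = 29.4.

29.4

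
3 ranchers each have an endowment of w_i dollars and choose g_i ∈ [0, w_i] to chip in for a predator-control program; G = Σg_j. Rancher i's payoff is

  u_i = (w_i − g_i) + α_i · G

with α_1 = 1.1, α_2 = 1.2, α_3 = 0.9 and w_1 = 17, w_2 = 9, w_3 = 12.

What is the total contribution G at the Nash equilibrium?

∂u_i/∂g_i = α_i − 1, so rancher i contributes w_i if α_i > 1, else 0.
α_i > 1 for i ∈ {1, 2}; NE contributions (17, 9, 0), G = 26.

26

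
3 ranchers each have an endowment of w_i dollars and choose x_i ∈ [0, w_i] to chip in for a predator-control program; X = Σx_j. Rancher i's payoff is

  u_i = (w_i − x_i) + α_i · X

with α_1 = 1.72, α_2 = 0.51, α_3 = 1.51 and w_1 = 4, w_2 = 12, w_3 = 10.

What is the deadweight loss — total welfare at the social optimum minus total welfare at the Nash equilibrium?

32.88

∂u_i/∂x_i = α_i − 1, so rancher i contributes w_i if α_i > 1, else 0.
α_i > 1 for i ∈ {1, 3}; NE contributions (4, 0, 10), X = 14.
W^NE = Σw_i − X^NE + (Σα_i)·X^NE = 26 + 2.74·14 = 64.36.
Planner: ∂(Σu_j)/∂x_i = Σα_j − 1 = 2.74 > 0, so everyone contributes w_i; X^SO = 26, W^SO = 26 + 2.74·26 = 97.24.
Deadweight loss = 32.88.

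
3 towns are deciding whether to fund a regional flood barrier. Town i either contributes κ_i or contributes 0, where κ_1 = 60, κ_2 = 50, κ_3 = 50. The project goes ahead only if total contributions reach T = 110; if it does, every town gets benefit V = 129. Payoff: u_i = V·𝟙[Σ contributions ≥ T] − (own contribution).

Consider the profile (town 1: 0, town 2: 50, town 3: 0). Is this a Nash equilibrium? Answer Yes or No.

No

Total = 50 < 110: not provided.
Town 1 (pledges 0, payoff 0): pledging 60 → total 110, payoff 69. Profitable deviation.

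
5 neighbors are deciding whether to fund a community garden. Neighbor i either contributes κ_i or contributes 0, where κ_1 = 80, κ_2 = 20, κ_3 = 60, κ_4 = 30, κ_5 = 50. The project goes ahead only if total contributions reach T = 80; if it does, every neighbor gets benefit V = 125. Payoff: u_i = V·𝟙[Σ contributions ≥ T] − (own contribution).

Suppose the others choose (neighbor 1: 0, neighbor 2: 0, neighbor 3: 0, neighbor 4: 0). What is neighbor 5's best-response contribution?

0

Others' total = 0. Even contributing 50 gives 50 < 80: no benefit either way.
Best response: 0.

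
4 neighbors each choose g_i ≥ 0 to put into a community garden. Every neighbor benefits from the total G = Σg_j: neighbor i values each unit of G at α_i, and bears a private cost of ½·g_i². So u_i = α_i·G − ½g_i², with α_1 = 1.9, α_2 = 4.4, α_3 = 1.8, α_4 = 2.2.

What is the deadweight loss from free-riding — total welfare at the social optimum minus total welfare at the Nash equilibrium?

121.615

Neighbor i's FOC: ∂u_i/∂g_i = α_i − g_i = 0, so g_i* = α_i.
NE contributions = (1.9, 4.4, 1.8, 2.2); G = 10.3.
W^NE = (Σα)·G − ½Σα_i² = 10.3² − ½·31.05 = 90.565.
Planner sets g_i = Σα_j = 10.3 for every i, so G^SO = 4·10.3 = 41.2.
W^SO = (Σα)·G^SO − ½·4·(Σα)² = (4/2)·10.3² = 212.18.
Deadweight loss = W^SO − W^NE = 121.615.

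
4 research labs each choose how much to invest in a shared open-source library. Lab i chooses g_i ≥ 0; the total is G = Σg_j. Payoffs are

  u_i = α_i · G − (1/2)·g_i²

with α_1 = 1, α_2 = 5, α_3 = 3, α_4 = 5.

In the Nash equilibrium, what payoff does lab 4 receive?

57.5

Lab i's FOC: ∂u_i/∂g_i = α_i − g_i = 0, so g_i* = α_i.
NE contributions = (1, 5, 3, 5); G = 14.
u_4 = α_4·G − ½·(g_4)² = 5·14 − ½·5² = 57.5.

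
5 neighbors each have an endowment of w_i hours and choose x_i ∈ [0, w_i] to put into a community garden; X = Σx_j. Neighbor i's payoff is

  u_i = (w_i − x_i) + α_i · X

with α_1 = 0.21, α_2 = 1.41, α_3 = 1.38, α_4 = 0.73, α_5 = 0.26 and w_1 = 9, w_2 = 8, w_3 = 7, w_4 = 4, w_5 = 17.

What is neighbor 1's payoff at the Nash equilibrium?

∂u_i/∂x_i = α_i − 1, so neighbor i contributes w_i if α_i > 1, else 0.
α_i > 1 for i ∈ {2, 3}; NE contributions (0, 8, 7, 0, 0), X = 15.
u_1 = (9 − 0) + 0.21·15 = 12.15.

12.15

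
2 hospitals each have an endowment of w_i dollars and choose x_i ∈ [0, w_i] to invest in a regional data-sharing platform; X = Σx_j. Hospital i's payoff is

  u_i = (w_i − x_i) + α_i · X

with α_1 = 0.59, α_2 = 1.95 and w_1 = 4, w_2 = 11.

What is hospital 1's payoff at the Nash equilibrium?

∂u_i/∂x_i = α_i − 1, so hospital i contributes w_i if α_i > 1, else 0.
α_i > 1 for i ∈ {2}; NE contributions (0, 11), X = 11.
u_1 = (4 − 0) + 0.59·11 = 10.49.

10.49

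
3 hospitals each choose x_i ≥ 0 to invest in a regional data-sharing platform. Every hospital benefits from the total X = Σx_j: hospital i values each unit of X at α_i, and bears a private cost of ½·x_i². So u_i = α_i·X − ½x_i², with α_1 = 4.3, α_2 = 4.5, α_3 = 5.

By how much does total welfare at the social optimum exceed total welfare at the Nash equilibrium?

Hospital i's FOC: ∂u_i/∂x_i = α_i − x_i = 0, so x_i* = α_i.
NE contributions = (4.3, 4.5, 5); X = 13.8.
W^NE = (Σα)·X − ½Σα_i² = 13.8² − ½·63.74 = 158.57.
Planner sets x_i = Σα_j = 13.8 for every i, so X^SO = 3·13.8 = 41.4.
W^SO = (Σα)·X^SO − ½·3·(Σα)² = (3/2)·13.8² = 285.66.
Deadweight loss = W^SO − W^NE = 127.09.

127.09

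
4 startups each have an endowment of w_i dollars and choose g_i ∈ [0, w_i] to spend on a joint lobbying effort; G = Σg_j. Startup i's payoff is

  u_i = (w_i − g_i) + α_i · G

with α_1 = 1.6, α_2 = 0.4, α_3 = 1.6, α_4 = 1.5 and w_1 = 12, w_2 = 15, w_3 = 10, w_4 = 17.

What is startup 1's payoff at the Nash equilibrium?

62.4

∂u_i/∂g_i = α_i − 1, so startup i contributes w_i if α_i > 1, else 0.
α_i > 1 for i ∈ {1, 3, 4}; NE contributions (12, 0, 10, 17), G = 39.
u_1 = (12 − 12) + 1.6·39 = 62.4.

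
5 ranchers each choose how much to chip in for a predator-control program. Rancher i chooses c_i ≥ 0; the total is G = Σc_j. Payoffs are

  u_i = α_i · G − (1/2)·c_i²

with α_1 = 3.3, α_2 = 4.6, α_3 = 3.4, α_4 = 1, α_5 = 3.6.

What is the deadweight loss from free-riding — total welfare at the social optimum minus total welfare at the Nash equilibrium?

Rancher i's FOC: ∂u_i/∂c_i = α_i − c_i = 0, so c_i* = α_i.
NE contributions = (3.3, 4.6, 3.4, 1, 3.6); G = 15.9.
W^NE = (Σα)·G − ½Σα_i² = 15.9² − ½·57.57 = 224.025.
Planner sets c_i = Σα_j = 15.9 for every i, so G^SO = 5·15.9 = 79.5.
W^SO = (Σα)·G^SO − ½·5·(Σα)² = (5/2)·15.9² = 632.025.
Deadweight loss = W^SO − W^NE = 408.

408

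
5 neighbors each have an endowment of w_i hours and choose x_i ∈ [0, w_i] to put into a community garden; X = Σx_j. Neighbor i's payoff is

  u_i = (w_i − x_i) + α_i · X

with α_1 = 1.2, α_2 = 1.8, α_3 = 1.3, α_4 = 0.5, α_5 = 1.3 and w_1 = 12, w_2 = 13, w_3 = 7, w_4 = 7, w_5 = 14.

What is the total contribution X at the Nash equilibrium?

∂u_i/∂x_i = α_i − 1, so neighbor i contributes w_i if α_i > 1, else 0.
α_i > 1 for i ∈ {1, 2, 3, 5}; NE contributions (12, 13, 7, 0, 14), X = 46.

46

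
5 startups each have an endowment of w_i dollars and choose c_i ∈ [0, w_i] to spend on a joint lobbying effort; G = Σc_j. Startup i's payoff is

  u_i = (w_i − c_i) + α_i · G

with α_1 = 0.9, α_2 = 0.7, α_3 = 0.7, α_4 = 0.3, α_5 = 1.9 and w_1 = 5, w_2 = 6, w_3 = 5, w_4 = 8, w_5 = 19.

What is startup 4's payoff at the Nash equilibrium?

∂u_i/∂c_i = α_i − 1, so startup i contributes w_i if α_i > 1, else 0.
α_i > 1 for i ∈ {5}; NE contributions (0, 0, 0, 0, 19), G = 19.
u_4 = (8 − 0) + 0.3·19 = 13.7.

13.7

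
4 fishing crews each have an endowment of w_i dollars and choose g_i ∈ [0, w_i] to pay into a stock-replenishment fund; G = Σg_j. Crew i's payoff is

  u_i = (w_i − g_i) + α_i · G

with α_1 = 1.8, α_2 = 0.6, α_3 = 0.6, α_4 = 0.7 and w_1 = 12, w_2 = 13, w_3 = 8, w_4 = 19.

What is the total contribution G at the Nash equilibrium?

12

∂u_i/∂g_i = α_i − 1, so crew i contributes w_i if α_i > 1, else 0.
α_i > 1 for i ∈ {1}; NE contributions (12, 0, 0, 0), G = 12.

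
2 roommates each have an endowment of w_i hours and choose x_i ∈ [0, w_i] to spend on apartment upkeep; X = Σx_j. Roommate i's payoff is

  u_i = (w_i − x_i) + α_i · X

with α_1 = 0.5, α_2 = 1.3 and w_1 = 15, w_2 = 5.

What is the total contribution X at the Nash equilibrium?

∂u_i/∂x_i = α_i − 1, so roommate i contributes w_i if α_i > 1, else 0.
α_i > 1 for i ∈ {2}; NE contributions (0, 5), X = 5.

5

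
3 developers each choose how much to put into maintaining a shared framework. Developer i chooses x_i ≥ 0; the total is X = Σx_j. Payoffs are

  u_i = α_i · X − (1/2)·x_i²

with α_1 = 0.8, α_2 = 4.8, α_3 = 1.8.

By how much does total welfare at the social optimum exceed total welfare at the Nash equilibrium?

40.84

Developer i's FOC: ∂u_i/∂x_i = α_i − x_i = 0, so x_i* = α_i.
NE contributions = (0.8, 4.8, 1.8); X = 7.4.
W^NE = (Σα)·X − ½Σα_i² = 7.4² − ½·26.92 = 41.3.
Planner sets x_i = Σα_j = 7.4 for every i, so X^SO = 3·7.4 = 22.2.
W^SO = (Σα)·X^SO − ½·3·(Σα)² = (3/2)·7.4² = 82.14.
Deadweight loss = W^SO − W^NE = 40.84.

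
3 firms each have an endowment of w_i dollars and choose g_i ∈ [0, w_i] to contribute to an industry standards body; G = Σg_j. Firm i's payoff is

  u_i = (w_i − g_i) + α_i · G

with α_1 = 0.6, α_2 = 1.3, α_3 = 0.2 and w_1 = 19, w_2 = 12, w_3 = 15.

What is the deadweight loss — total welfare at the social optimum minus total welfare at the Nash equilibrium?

37.4

∂u_i/∂g_i = α_i − 1, so firm i contributes w_i if α_i > 1, else 0.
α_i > 1 for i ∈ {2}; NE contributions (0, 12, 0), G = 12.
W^NE = Σw_i − G^NE + (Σα_i)·G^NE = 46 + 1.1·12 = 59.2.
Planner: ∂(Σu_j)/∂g_i = Σα_j − 1 = 1.1 > 0, so everyone contributes w_i; G^SO = 46, W^SO = 46 + 1.1·46 = 96.6.
Deadweight loss = 37.4.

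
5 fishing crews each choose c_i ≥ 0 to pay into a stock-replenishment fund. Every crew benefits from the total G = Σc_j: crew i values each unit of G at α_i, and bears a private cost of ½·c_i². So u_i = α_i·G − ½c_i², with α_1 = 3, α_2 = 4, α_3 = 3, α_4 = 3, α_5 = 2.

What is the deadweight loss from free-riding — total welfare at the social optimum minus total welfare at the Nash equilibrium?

361

Crew i's FOC: ∂u_i/∂c_i = α_i − c_i = 0, so c_i* = α_i.
NE contributions = (3, 4, 3, 3, 2); G = 15.
W^NE = (Σα)·G − ½Σα_i² = 15² − ½·47 = 201.5.
Planner sets c_i = Σα_j = 15 for every i, so G^SO = 5·15 = 75.
W^SO = (Σα)·G^SO − ½·5·(Σα)² = (5/2)·15² = 562.5.
Deadweight loss = W^SO − W^NE = 361.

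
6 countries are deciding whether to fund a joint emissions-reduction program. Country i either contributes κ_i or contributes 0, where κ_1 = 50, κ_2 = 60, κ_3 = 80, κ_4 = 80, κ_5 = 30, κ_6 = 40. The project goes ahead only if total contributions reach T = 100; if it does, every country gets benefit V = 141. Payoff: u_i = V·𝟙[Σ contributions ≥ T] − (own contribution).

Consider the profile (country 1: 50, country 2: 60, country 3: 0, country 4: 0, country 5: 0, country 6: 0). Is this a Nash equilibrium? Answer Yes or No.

Yes

Total = 110 ≥ 100: provided.
Country 1 (pledges 50, payoff 91): dropping to 0 → total 60, payoff 0. No gain.
Country 2 (pledges 60, payoff 81): dropping to 0 → total 50, payoff 0. No gain.
Country 3 (pledges 0, payoff 141): pledging 80 → total 190, payoff 61. No gain.
Country 4 (pledges 0, payoff 141): pledging 80 → total 190, payoff 61. No gain.
Country 5 (pledges 0, payoff 141): pledging 30 → total 140, payoff 111. No gain.
Country 6 (pledges 0, payoff 141): pledging 40 → total 150, payoff 101. No gain.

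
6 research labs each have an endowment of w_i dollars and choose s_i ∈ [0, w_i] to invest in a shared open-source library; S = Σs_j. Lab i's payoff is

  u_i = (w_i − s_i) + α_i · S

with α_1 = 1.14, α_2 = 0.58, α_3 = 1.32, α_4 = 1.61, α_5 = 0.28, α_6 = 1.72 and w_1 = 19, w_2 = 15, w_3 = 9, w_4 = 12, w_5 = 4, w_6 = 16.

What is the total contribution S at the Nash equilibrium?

56

∂u_i/∂s_i = α_i − 1, so lab i contributes w_i if α_i > 1, else 0.
α_i > 1 for i ∈ {1, 3, 4, 6}; NE contributions (19, 0, 9, 12, 0, 16), S = 56.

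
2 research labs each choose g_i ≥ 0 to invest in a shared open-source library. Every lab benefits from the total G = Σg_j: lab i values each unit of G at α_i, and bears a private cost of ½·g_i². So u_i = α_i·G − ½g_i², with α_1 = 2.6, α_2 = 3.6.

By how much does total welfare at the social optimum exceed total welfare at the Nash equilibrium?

9.86

Lab i's FOC: ∂u_i/∂g_i = α_i − g_i = 0, so g_i* = α_i.
NE contributions = (2.6, 3.6); G = 6.2.
W^NE = (Σα)·G − ½Σα_i² = 6.2² − ½·19.72 = 28.58.
Planner sets g_i = Σα_j = 6.2 for every i, so G^SO = 2·6.2 = 12.4.
W^SO = (Σα)·G^SO − ½·2·(Σα)² = (2/2)·6.2² = 38.44.
Deadweight loss = W^SO − W^NE = 9.86.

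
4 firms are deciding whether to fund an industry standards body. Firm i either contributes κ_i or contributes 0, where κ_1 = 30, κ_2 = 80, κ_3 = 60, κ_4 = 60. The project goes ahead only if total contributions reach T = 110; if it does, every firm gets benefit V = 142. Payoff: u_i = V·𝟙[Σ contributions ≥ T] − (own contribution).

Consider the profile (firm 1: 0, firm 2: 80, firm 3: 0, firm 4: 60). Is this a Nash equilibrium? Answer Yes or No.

Total = 140 ≥ 110: provided.
Firm 1 (pledges 0, payoff 142): pledging 30 → total 170, payoff 112. No gain.
Firm 2 (pledges 80, payoff 62): dropping to 0 → total 60, payoff 0. No gain.
Firm 3 (pledges 0, payoff 142): pledging 60 → total 200, payoff 82. No gain.
Firm 4 (pledges 60, payoff 82): dropping to 0 → total 80, payoff 0. No gain.

Yes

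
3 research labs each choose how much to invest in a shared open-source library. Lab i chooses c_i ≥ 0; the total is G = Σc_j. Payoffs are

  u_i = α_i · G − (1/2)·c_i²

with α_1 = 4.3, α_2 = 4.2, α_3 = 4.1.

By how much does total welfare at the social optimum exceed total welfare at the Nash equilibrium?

105.85

Lab i's FOC: ∂u_i/∂c_i = α_i − c_i = 0, so c_i* = α_i.
NE contributions = (4.3, 4.2, 4.1); G = 12.6.
W^NE = (Σα)·G − ½Σα_i² = 12.6² − ½·52.94 = 132.29.
Planner sets c_i = Σα_j = 12.6 for every i, so G^SO = 3·12.6 = 37.8.
W^SO = (Σα)·G^SO − ½·3·(Σα)² = (3/2)·12.6² = 238.14.
Deadweight loss = W^SO − W^NE = 105.85.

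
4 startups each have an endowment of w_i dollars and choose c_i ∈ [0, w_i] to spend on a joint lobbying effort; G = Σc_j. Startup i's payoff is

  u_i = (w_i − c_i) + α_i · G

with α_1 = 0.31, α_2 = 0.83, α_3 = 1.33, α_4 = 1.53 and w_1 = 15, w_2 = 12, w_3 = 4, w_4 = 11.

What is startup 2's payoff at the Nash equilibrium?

∂u_i/∂c_i = α_i − 1, so startup i contributes w_i if α_i > 1, else 0.
α_i > 1 for i ∈ {3, 4}; NE contributions (0, 0, 4, 11), G = 15.
u_2 = (12 − 0) + 0.83·15 = 24.45.

24.45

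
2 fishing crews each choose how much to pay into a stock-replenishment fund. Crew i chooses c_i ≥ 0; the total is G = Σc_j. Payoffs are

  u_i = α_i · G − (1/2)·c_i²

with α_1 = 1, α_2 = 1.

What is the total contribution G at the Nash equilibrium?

Crew i's FOC: ∂u_i/∂c_i = α_i − c_i = 0, so c_i* = α_i.
NE contributions = (1, 1); G = 2.

2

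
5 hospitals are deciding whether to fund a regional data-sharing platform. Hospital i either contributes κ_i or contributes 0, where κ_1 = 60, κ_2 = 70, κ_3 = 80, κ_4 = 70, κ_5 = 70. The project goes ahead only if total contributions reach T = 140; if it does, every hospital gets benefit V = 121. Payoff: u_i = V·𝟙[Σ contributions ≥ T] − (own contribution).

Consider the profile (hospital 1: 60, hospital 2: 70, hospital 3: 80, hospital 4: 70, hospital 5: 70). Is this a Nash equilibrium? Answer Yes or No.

No

Total = 350 ≥ 140: provided.
Hospital 1 (pledges 60, payoff 61): dropping to 0 → total 290, payoff 121. Profitable deviation.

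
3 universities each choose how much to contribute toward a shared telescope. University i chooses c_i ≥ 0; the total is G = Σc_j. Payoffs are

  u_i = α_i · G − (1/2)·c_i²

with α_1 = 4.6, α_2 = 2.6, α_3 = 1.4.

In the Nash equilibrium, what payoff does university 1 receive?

University i's FOC: ∂u_i/∂c_i = α_i − c_i = 0, so c_i* = α_i.
NE contributions = (4.6, 2.6, 1.4); G = 8.6.
u_1 = α_1·G − ½·(c_1)² = 4.6·8.6 − ½·4.6² = 28.98.

28.98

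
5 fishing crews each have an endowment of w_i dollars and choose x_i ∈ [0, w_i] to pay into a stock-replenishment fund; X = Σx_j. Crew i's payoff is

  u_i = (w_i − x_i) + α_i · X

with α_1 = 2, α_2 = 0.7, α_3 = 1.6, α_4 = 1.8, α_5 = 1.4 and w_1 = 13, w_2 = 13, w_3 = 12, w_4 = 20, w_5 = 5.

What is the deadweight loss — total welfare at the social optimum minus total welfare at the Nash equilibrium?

84.5

∂u_i/∂x_i = α_i − 1, so crew i contributes w_i if α_i > 1, else 0.
α_i > 1 for i ∈ {1, 3, 4, 5}; NE contributions (13, 0, 12, 20, 5), X = 50.
W^NE = Σw_i − X^NE + (Σα_i)·X^NE = 63 + 6.5·50 = 388.
Planner: ∂(Σu_j)/∂x_i = Σα_j − 1 = 6.5 > 0, so everyone contributes w_i; X^SO = 63, W^SO = 63 + 6.5·63 = 472.5.
Deadweight loss = 84.5.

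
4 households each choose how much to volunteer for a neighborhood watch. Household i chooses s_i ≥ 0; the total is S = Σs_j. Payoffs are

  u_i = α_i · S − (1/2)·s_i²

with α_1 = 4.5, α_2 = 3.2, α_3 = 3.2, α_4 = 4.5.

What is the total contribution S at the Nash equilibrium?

15.4

Household i's FOC: ∂u_i/∂s_i = α_i − s_i = 0, so s_i* = α_i.
NE contributions = (4.5, 3.2, 3.2, 4.5); S = 15.4.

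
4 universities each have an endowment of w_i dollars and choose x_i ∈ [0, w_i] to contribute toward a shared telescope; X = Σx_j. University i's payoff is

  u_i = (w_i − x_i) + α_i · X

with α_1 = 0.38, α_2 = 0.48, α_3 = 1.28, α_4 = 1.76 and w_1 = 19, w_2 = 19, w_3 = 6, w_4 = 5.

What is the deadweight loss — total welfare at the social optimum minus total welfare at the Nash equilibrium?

∂u_i/∂x_i = α_i − 1, so university i contributes w_i if α_i > 1, else 0.
α_i > 1 for i ∈ {3, 4}; NE contributions (0, 0, 6, 5), X = 11.
W^NE = Σw_i − X^NE + (Σα_i)·X^NE = 49 + 2.9·11 = 80.9.
Planner: ∂(Σu_j)/∂x_i = Σα_j − 1 = 2.9 > 0, so everyone contributes w_i; X^SO = 49, W^SO = 49 + 2.9·49 = 191.1.
Deadweight loss = 110.2.

110.2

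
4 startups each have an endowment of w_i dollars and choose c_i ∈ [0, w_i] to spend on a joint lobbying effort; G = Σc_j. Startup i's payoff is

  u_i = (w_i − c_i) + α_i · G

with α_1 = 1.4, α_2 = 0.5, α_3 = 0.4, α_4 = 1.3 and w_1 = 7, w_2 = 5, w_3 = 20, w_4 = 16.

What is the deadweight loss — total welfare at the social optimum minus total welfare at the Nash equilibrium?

65

∂u_i/∂c_i = α_i − 1, so startup i contributes w_i if α_i > 1, else 0.
α_i > 1 for i ∈ {1, 4}; NE contributions (7, 0, 0, 16), G = 23.
W^NE = Σw_i − G^NE + (Σα_i)·G^NE = 48 + 2.6·23 = 107.8.
Planner: ∂(Σu_j)/∂c_i = Σα_j − 1 = 2.6 > 0, so everyone contributes w_i; G^SO = 48, W^SO = 48 + 2.6·48 = 172.8.
Deadweight loss = 65.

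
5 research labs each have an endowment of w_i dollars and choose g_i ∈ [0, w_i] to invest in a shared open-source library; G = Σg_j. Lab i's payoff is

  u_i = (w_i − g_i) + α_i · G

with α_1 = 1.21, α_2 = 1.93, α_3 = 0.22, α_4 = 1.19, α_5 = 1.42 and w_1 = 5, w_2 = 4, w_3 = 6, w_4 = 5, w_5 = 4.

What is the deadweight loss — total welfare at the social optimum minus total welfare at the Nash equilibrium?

29.82

∂u_i/∂g_i = α_i − 1, so lab i contributes w_i if α_i > 1, else 0.
α_i > 1 for i ∈ {1, 2, 4, 5}; NE contributions (5, 4, 0, 5, 4), G = 18.
W^NE = Σw_i − G^NE + (Σα_i)·G^NE = 24 + 4.97·18 = 113.46.
Planner: ∂(Σu_j)/∂g_i = Σα_j − 1 = 4.97 > 0, so everyone contributes w_i; G^SO = 24, W^SO = 24 + 4.97·24 = 143.28.
Deadweight loss = 29.82.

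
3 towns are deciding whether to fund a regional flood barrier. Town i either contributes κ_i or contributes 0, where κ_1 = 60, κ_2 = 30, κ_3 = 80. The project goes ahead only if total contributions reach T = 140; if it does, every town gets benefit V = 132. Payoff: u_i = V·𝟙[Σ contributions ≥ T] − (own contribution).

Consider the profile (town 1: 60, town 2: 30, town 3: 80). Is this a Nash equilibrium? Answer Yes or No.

Total = 170 ≥ 140: provided.
Town 1 (pledges 60, payoff 72): dropping to 0 → total 110, payoff 0. No gain.
Town 2 (pledges 30, payoff 102): dropping to 0 → total 140, payoff 132. Profitable deviation.

No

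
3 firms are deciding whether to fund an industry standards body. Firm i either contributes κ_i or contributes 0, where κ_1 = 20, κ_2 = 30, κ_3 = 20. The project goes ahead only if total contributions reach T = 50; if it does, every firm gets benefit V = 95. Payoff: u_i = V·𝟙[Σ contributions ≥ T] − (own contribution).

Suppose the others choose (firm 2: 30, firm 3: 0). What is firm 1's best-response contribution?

20

Others' total = 30. Contributing 20 brings total to 50 ≥ 50: gain V − κ_1 = 75.
Best response: 20.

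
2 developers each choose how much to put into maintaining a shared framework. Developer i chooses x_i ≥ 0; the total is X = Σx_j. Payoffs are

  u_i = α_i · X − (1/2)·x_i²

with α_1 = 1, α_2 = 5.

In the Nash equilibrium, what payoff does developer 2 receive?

Developer i's FOC: ∂u_i/∂x_i = α_i − x_i = 0, so x_i* = α_i.
NE contributions = (1, 5); X = 6.
u_2 = α_2·X − ½·(x_2)² = 5·6 − ½·5² = 17.5.

17.5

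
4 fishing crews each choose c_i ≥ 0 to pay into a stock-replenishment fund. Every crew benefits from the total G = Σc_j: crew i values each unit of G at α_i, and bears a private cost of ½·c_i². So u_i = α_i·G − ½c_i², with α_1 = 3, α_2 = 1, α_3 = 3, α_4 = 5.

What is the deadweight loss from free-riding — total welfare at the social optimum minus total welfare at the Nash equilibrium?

166

Crew i's FOC: ∂u_i/∂c_i = α_i − c_i = 0, so c_i* = α_i.
NE contributions = (3, 1, 3, 5); G = 12.
W^NE = (Σα)·G − ½Σα_i² = 12² − ½·44 = 122.
Planner sets c_i = Σα_j = 12 for every i, so G^SO = 4·12 = 48.
W^SO = (Σα)·G^SO − ½·4·(Σα)² = (4/2)·12² = 288.
Deadweight loss = W^SO − W^NE = 166.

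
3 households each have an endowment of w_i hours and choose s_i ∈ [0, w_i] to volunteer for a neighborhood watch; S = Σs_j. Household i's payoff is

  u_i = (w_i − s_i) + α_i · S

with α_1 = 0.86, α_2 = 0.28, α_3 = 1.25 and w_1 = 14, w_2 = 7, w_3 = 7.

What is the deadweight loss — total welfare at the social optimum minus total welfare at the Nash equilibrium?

29.19

∂u_i/∂s_i = α_i − 1, so household i contributes w_i if α_i > 1, else 0.
α_i > 1 for i ∈ {3}; NE contributions (0, 0, 7), S = 7.
W^NE = Σw_i − S^NE + (Σα_i)·S^NE = 28 + 1.39·7 = 37.73.
Planner: ∂(Σu_j)/∂s_i = Σα_j − 1 = 1.39 > 0, so everyone contributes w_i; S^SO = 28, W^SO = 28 + 1.39·28 = 66.92.
Deadweight loss = 29.19.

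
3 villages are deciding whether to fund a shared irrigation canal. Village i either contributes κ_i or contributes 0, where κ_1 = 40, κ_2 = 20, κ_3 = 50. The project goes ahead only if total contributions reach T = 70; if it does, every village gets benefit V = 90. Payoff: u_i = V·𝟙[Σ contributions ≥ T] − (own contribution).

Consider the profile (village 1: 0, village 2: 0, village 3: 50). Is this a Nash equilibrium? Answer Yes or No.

Total = 50 < 70: not provided.
Village 1 (pledges 0, payoff 0): pledging 40 → total 90, payoff 50. Profitable deviation.

No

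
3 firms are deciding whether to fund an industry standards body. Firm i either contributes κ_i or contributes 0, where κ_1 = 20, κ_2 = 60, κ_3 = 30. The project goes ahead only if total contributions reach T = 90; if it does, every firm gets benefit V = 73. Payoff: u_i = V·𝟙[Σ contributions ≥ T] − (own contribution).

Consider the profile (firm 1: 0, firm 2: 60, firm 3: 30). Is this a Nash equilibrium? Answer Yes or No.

Yes

Total = 90 ≥ 90: provided.
Firm 1 (pledges 0, payoff 73): pledging 20 → total 110, payoff 53. No gain.
Firm 2 (pledges 60, payoff 13): dropping to 0 → total 30, payoff 0. No gain.
Firm 3 (pledges 30, payoff 43): dropping to 0 → total 60, payoff 0. No gain.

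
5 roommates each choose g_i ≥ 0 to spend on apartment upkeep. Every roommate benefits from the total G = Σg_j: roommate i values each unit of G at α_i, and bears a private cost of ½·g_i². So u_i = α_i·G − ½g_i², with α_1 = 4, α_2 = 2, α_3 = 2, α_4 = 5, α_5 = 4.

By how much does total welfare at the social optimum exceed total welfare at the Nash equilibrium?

Roommate i's FOC: ∂u_i/∂g_i = α_i − g_i = 0, so g_i* = α_i.
NE contributions = (4, 2, 2, 5, 4); G = 17.
W^NE = (Σα)·G − ½Σα_i² = 17² − ½·65 = 256.5.
Planner sets g_i = Σα_j = 17 for every i, so G^SO = 5·17 = 85.
W^SO = (Σα)·G^SO − ½·5·(Σα)² = (5/2)·17² = 722.5.
Deadweight loss = W^SO − W^NE = 466.

466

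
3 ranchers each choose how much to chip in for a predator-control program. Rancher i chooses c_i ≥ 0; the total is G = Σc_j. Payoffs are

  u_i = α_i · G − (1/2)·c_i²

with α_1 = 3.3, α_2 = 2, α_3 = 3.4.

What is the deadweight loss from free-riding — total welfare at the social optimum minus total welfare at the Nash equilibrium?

Rancher i's FOC: ∂u_i/∂c_i = α_i − c_i = 0, so c_i* = α_i.
NE contributions = (3.3, 2, 3.4); G = 8.7.
W^NE = (Σα)·G − ½Σα_i² = 8.7² − ½·26.45 = 62.465.
Planner sets c_i = Σα_j = 8.7 for every i, so G^SO = 3·8.7 = 26.1.
W^SO = (Σα)·G^SO − ½·3·(Σα)² = (3/2)·8.7² = 113.535.
Deadweight loss = W^SO − W^NE = 51.07.

51.07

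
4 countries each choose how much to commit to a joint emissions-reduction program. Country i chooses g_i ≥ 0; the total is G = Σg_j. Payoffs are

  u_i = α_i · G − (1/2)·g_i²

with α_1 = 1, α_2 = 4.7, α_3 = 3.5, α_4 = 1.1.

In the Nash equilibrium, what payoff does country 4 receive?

Country i's FOC: ∂u_i/∂g_i = α_i − g_i = 0, so g_i* = α_i.
NE contributions = (1, 4.7, 3.5, 1.1); G = 10.3.
u_4 = α_4·G − ½·(g_4)² = 1.1·10.3 − ½·1.1² = 10.725.

10.725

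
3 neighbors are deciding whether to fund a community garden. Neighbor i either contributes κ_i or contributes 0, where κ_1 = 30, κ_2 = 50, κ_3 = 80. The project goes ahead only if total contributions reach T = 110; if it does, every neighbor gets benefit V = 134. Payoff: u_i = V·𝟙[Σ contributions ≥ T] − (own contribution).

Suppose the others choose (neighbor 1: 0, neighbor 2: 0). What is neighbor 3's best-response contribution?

Others' total = 0. Even contributing 80 gives 80 < 110: no benefit either way.
Best response: 0.

0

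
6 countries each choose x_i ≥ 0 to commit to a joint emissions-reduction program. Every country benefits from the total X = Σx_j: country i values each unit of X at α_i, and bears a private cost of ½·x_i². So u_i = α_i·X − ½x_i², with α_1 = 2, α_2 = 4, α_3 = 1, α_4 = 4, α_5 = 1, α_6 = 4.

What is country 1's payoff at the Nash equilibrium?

Country i's FOC: ∂u_i/∂x_i = α_i − x_i = 0, so x_i* = α_i.
NE contributions = (2, 4, 1, 4, 1, 4); X = 16.
u_1 = α_1·X − ½·(x_1)² = 2·16 − ½·2² = 30.

30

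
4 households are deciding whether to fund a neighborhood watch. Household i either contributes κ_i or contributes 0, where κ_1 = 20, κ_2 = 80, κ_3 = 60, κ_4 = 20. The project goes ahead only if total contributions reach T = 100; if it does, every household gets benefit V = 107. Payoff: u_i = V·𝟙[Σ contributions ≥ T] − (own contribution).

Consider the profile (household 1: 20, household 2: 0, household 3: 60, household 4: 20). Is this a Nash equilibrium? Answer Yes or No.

Yes

Total = 100 ≥ 100: provided.
Household 1 (pledges 20, payoff 87): dropping to 0 → total 80, payoff 0. No gain.
Household 2 (pledges 0, payoff 107): pledging 80 → total 180, payoff 27. No gain.
Household 3 (pledges 60, payoff 47): dropping to 0 → total 40, payoff 0. No gain.
Household 4 (pledges 20, payoff 87): dropping to 0 → total 80, payoff 0. No gain.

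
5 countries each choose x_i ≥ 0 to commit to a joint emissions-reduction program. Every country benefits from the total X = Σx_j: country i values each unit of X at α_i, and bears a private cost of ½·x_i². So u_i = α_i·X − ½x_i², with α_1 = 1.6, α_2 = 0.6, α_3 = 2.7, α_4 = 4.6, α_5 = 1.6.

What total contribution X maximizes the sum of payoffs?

55.5

Planner FOC: ∂(Σu_j)/∂x_i = (Σα_j) − x_i = 0, so x_i^SO = Σα_j = 11.1 for every i; X^SO = 55.5.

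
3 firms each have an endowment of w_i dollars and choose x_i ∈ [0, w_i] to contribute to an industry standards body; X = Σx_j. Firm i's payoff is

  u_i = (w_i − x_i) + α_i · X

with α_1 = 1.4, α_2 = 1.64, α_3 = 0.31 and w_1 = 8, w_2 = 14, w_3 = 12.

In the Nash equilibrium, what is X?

22

∂u_i/∂x_i = α_i − 1, so firm i contributes w_i if α_i > 1, else 0.
α_i > 1 for i ∈ {1, 2}; NE contributions (8, 14, 0), X = 22.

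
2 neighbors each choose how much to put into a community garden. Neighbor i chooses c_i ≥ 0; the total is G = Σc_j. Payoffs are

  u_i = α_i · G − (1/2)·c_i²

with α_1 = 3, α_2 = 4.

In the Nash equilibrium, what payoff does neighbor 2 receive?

Neighbor i's FOC: ∂u_i/∂c_i = α_i − c_i = 0, so c_i* = α_i.
NE contributions = (3, 4); G = 7.
u_2 = α_2·G − ½·(c_2)² = 4·7 − ½·4² = 20.

20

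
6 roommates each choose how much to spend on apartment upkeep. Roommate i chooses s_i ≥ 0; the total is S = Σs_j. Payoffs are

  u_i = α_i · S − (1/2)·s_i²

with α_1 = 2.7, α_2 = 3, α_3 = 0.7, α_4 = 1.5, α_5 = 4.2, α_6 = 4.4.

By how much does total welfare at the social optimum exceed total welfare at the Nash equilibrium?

Roommate i's FOC: ∂u_i/∂s_i = α_i − s_i = 0, so s_i* = α_i.
NE contributions = (2.7, 3, 0.7, 1.5, 4.2, 4.4); S = 16.5.
W^NE = (Σα)·S − ½Σα_i² = 16.5² − ½·56.03 = 244.235.
Planner sets s_i = Σα_j = 16.5 for every i, so S^SO = 6·16.5 = 99.
W^SO = (Σα)·S^SO − ½·6·(Σα)² = (6/2)·16.5² = 816.75.
Deadweight loss = W^SO − W^NE = 572.515.

572.515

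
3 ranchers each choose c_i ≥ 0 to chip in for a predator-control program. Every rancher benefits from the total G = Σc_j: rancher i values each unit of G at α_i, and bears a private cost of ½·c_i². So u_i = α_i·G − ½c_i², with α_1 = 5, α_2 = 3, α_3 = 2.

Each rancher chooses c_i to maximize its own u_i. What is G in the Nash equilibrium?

10

Rancher i's FOC: ∂u_i/∂c_i = α_i − c_i = 0, so c_i* = α_i.
NE contributions = (5, 3, 2); G = 10.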